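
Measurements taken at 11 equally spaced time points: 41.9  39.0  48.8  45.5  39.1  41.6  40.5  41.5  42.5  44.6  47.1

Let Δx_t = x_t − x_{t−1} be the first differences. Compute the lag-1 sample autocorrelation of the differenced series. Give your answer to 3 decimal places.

-0.313

First differences Δx: -2.9, 9.8, -3.3, -6.4, 2.5, -1.1, 1.0, 1.0, 2.1, 2.5
Mean of differences = 0.5200
Numerator Σ(Δx_t−Δx̄)(Δx_{t+1}−Δx̄) = -54.3224
Denominator Σ(Δx_t−Δx̄)² = 173.7160
r_1(Δx) = -54.3224 / 173.7160 = -0.313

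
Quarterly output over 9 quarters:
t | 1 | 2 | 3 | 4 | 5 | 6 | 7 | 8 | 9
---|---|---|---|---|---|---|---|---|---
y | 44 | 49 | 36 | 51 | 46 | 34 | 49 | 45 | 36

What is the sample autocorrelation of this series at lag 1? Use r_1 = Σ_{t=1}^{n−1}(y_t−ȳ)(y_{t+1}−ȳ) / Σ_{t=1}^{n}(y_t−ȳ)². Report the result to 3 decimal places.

Mean ȳ = (44 + 49 + 36 + 51 + 46 + 34 + 49 + 45 + 36)/9 = 43.3333
Numerator Σ_{t=1}^{8}(y_t−ȳ)(y_{t+1}−ȳ) = -154.1111
Denominator Σ(y_t−ȳ)² = 328.0000
r_1 = -154.1111 / 328.0000 = -0.470

-0.470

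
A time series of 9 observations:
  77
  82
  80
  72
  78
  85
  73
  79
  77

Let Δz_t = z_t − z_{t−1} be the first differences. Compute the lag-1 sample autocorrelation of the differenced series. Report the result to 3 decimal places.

First differences Δz: 5, -2, -8, 6, 7, -12, 6, -2
Mean of differences = 0.0000
Numerator Σ(Δz_t−Δz̄)(Δz_{t+1}−Δz̄) = -168.0000
Denominator Σ(Δz_t−Δz̄)² = 362.0000
r_1(Δz) = -168.0000 / 362.0000 = -0.464

-0.464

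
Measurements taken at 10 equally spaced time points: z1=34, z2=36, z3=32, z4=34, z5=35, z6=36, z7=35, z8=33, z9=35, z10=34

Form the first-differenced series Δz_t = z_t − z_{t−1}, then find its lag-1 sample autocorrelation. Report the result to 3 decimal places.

First differences Δz: 2, -4, 2, 1, 1, -1, -2, 2, -1
Mean of differences = 0.0000
Numerator Σ(Δz_t−Δz̄)(Δz_{t+1}−Δz̄) = -18.0000
Denominator Σ(Δz_t−Δz̄)² = 36.0000
r_1(Δz) = -18.0000 / 36.0000 = -0.500

-0.500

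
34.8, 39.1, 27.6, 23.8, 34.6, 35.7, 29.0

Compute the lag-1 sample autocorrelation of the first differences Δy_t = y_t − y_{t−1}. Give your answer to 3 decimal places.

-0.144

First differences Δy: 4.3, -11.5, -3.8, 10.8, 1.1, -6.7
Mean of differences = -0.9667
Numerator Σ(Δy_t−Δȳ)(Δy_{t+1}−Δȳ) = -46.5011
Denominator Σ(Δy_t−Δȳ)² = 322.3133
r_1(Δy) = -46.5011 / 322.3133 = -0.144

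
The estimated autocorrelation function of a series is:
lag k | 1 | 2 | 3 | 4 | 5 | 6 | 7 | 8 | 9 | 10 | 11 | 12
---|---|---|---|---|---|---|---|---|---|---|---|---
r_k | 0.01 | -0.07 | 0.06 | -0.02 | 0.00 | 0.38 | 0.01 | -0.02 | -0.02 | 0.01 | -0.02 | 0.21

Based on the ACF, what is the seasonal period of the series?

6

The largest autocorrelation is r_6 = 0.38, with a weaker echo at lag 12 (0.21); the remaining lags stay at or below 0.06.
The dominant spike at lag 6 indicates a seasonal period of 6.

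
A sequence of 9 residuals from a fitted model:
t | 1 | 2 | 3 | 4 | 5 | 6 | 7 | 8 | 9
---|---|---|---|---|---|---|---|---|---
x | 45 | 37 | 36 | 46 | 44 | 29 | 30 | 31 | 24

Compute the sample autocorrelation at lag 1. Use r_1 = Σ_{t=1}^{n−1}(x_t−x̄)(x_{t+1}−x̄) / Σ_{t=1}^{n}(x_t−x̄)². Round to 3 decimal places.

0.331

Mean x̄ = (45 + 37 + 36 + 46 + 44 + 29 + 30 + 31 + 24)/9 = 35.7778
Numerator Σ_{t=1}^{8}(x_t−x̄)(x_{t+1}−x̄) = 165.1728
Denominator Σ(x_t−x̄)² = 499.5556
r_1 = 165.1728 / 499.5556 = 0.331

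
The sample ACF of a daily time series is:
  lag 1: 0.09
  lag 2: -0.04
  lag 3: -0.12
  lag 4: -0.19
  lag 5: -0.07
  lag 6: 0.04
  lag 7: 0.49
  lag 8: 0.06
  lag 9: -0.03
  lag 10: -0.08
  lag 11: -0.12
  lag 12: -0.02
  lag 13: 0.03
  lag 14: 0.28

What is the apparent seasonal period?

7

The largest autocorrelation is r_7 = 0.49, with a weaker echo at lag 14 (0.28); the remaining lags stay at or below 0.09.
The dominant spike at lag 7 indicates a seasonal period of 7.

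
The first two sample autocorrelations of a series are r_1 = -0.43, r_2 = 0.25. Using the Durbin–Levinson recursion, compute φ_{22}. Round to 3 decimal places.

0.080

φ_{22} = (r_2 − r_1²) / (1 − r_1²)
r_1² = (-0.43)² = 0.1849
Numerator = 0.25 − 0.1849 = 0.0651; denominator = 1 − 0.1849 = 0.8151
φ_{22} = 0.0651 / 0.8151 = 0.080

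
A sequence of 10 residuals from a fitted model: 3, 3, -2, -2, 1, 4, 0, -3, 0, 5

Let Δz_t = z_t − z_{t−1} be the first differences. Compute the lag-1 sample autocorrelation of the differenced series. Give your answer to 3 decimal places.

0.154

First differences Δz: 0, -5, 0, 3, 3, -4, -3, 3, 5
Mean of differences = 0.2222
Numerator Σ(Δz_t−Δz̄)(Δz_{t+1}−Δz̄) = 15.6173
Denominator Σ(Δz_t−Δz̄)² = 101.5556
r_1(Δz) = 15.6173 / 101.5556 = 0.154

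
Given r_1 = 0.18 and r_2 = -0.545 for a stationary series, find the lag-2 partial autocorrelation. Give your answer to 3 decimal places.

-0.597

φ_{22} = (r_2 − r_1²) / (1 − r_1²)
r_1² = (0.18)² = 0.0324
Numerator = -0.545 − 0.0324 = -0.5774; denominator = 1 − 0.0324 = 0.9676
φ_{22} = -0.5774 / 0.9676 = -0.597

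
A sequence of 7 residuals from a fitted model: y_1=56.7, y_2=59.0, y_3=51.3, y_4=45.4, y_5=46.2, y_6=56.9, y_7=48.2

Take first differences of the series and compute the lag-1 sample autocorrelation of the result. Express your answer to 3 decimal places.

-0.239

First differences Δy: 2.3, -7.7, -5.9, 0.8, 10.7, -8.7
Mean of differences = -1.4167
Numerator Σ(Δy_t−Δȳ)(Δy_{t+1}−Δȳ) = -66.5119
Denominator Σ(Δy_t−Δȳ)² = 278.1683
r_1(Δy) = -66.5119 / 278.1683 = -0.239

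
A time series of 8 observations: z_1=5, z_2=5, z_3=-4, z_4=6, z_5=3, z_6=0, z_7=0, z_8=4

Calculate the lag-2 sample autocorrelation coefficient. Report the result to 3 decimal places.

Mean z̄ = (5 + 5 − 4 + 6 + 3 + 0 + 0 + 4)/8 = 2.3750
Numerator Σ_{t=1}^{6}(z_t−z̄)(z_{t+2}−z̄) = -25.1563
Denominator Σ(z_t−z̄)² = 81.8750
r_2 = -25.1563 / 81.8750 = -0.307

-0.307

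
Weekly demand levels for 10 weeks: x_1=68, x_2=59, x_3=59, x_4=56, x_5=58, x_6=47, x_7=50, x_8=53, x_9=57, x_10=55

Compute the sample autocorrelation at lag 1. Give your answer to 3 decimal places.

0.330

Mean x̄ = (68 + 59 + 59 + 56 + 58 + 47 + 50 + 53 + 57 + 55)/10 = 56.2000
Numerator Σ_{t=1}^{9}(x_t−x̄)(x_{t+1}−x̄) = 96.7600
Denominator Σ(x_t−x̄)² = 293.6000
r_1 = 96.7600 / 293.6000 = 0.330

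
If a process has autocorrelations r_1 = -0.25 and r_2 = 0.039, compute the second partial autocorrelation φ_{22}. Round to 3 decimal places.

φ_{22} = (r_2 − r_1²) / (1 − r_1²)
r_1² = (-0.25)² = 0.0625
Numerator = 0.039 − 0.0625 = -0.0235; denominator = 1 − 0.0625 = 0.9375
φ_{22} = -0.0235 / 0.9375 = -0.025

-0.025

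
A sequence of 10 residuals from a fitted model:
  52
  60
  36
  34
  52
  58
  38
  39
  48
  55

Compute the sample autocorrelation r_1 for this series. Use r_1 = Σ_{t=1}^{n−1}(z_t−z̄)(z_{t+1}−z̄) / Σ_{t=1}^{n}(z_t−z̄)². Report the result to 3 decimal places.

Mean z̄ = (52 + 60 + 36 + 34 + 52 + 58 + 38 + 39 + 48 + 55)/10 = 47.2000
Numerator Σ_{t=1}^{9}(z_t−z̄)(z_{t+1}−z̄) = 30.1600
Denominator Σ(z_t−z̄)² = 839.6000
r_1 = 30.1600 / 839.6000 = 0.036

0.036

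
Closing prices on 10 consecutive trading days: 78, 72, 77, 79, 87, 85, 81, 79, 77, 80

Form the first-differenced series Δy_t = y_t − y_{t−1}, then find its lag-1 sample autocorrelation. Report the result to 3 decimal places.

-0.043

First differences Δy: -6, 5, 2, 8, -2, -4, -2, -2, 3
Mean of differences = 0.2222
Numerator Σ(Δy_t−Δȳ)(Δy_{t+1}−Δȳ) = -7.1605
Denominator Σ(Δy_t−Δȳ)² = 165.5556
r_1(Δy) = -7.1605 / 165.5556 = -0.043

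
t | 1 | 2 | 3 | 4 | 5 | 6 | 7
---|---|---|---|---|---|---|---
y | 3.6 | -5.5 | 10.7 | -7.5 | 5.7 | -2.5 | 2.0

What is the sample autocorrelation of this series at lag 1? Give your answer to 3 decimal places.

Mean ȳ = (3.6 − 5.5 + 10.7 − 7.5 + 5.7 − 2.5 + 2.0)/7 = 0.9286
Deviations from mean: 2.6714, -6.4286, 9.7714, -8.4286, 4.7714, -3.4286, 1.0714
Numerator Σ_{t=1}^{6}(y_t−ȳ)(y_{t+1}−ȳ) = -222.5980
Denominator Σ(y_t−ȳ)² = 250.6543
r_1 = -222.5980 / 250.6543 = -0.888

-0.888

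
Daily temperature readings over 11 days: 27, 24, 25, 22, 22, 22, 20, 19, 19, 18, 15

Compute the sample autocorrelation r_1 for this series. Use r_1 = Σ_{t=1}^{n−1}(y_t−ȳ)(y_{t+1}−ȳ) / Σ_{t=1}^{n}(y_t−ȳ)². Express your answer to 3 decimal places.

0.549

Mean ȳ = (27 + 24 + 25 + 22 + 22 + 22 + 20 + 19 + 19 + 18 + 15)/11 = 21.1818
Numerator Σ_{t=1}^{10}(y_t−ȳ)(y_{t+1}−ȳ) = 64.6033
Denominator Σ(y_t−ȳ)² = 117.6364
r_1 = 64.6033 / 117.6364 = 0.549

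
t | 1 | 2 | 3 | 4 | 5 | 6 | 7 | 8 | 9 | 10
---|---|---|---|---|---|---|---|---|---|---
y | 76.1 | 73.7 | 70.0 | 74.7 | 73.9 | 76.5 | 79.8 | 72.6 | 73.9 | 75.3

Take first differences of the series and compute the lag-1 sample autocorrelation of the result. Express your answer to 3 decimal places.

First differences Δy: -2.4, -3.7, 4.7, -0.8, 2.6, 3.3, -7.2, 1.3, 1.4
Mean of differences = -0.0889
Numerator Σ(Δy_t−Δȳ)(Δy_{t+1}−Δȳ) = -37.0601
Denominator Σ(Δy_t−Δȳ)² = 115.2489
r_1(Δy) = -37.0601 / 115.2489 = -0.322

-0.322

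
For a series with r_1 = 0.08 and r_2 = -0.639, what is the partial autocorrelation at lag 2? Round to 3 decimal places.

-0.650

φ_{22} = (r_2 − r_1²) / (1 − r_1²)
r_1² = (0.08)² = 0.0064
Numerator = -0.639 − 0.0064 = -0.6454; denominator = 1 − 0.0064 = 0.9936
φ_{22} = -0.6454 / 0.9936 = -0.650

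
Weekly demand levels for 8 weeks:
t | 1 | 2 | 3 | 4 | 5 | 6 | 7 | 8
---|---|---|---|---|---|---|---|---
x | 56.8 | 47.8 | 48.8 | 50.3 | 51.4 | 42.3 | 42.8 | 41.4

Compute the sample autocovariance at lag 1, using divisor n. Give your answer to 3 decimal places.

6.356

Mean x̄ = (56.8 + 47.8 + 48.8 + 50.3 + 51.4 + 42.3 + 42.8 + 41.4)/8 = 47.7000
Σ_{t=1}^{7}(x_t−x̄)(x_{t+1}−x̄) = 50.8500
γ_1 = 50.8500 / 8 = 6.356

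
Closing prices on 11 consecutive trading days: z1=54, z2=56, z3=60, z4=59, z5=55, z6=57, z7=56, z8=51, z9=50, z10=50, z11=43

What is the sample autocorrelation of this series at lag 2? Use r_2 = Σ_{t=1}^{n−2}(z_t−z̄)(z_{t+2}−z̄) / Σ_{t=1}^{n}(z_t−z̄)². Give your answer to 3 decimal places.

Mean z̄ = (54 + 56 + 60 + 59 + 55 + 57 + 56 + 51 + 50 + 50 + 43)/11 = 53.7273
Numerator Σ_{t=1}^{9}(z_t−z̄)(z_{t+2}−z̄) = 74.5785
Denominator Σ(z_t−z̄)² = 240.1818
r_2 = 74.5785 / 240.1818 = 0.311

0.311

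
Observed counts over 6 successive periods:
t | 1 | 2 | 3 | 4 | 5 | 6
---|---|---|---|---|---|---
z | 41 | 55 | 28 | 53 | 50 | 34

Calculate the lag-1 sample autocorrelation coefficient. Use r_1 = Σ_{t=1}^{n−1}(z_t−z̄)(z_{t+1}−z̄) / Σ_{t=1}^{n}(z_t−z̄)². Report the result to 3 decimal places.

Mean z̄ = (41 + 55 + 28 + 53 + 50 + 34)/6 = 43.5000
Deviations from mean: -2.5000, 11.5000, -15.5000, 9.5000, 6.5000, -9.5000
Σ(z_t−z̄)(z_{t+1}−z̄) = (-28.7500) + (-178.2500) + (-147.2500) + (61.7500) + (-61.7500) = -354.2500
Denominator Σ(z_t−z̄)² = 601.5000
r_1 = -354.2500 / 601.5000 = -0.589

-0.589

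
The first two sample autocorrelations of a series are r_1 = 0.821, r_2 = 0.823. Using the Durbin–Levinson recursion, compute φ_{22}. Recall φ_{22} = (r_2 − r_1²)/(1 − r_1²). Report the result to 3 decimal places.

0.457

φ_{22} = (r_2 − r_1²) / (1 − r_1²)
r_1² = (0.821)² = 0.674041
Numerator = 0.823 − 0.6740 = 0.1490; denominator = 1 − 0.6740 = 0.3260
φ_{22} = 0.1490 / 0.3260 = 0.457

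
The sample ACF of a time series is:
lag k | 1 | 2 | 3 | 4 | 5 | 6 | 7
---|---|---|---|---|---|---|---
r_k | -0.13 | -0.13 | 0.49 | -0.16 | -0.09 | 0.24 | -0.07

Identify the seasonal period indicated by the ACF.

The largest autocorrelation is r_3 = 0.49, with a weaker echo at lag 6 (0.24); the remaining lags stay at or below -0.07.
The dominant spike at lag 3 indicates a seasonal period of 3.

3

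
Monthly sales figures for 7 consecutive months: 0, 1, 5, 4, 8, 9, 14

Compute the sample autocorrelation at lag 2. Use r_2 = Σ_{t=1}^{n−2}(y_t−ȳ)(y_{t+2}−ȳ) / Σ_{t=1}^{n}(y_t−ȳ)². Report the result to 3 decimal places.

Mean ȳ = (0 + 1 + 5 + 4 + 8 + 9 + 14)/7 = 5.8571
Deviations from mean: -5.8571, -4.8571, -0.8571, -1.8571, 2.1429, 3.1429, 8.1429
Numerator Σ_{t=1}^{5}(y_t−ȳ)(y_{t+2}−ȳ) = 23.8163
Denominator Σ(y_t−ȳ)² = 142.8571
r_2 = 23.8163 / 142.8571 = 0.167

0.167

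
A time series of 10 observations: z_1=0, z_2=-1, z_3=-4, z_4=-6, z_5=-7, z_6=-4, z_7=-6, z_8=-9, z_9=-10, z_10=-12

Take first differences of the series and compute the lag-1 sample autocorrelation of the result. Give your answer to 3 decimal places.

-0.030

First differences Δz: -1, -3, -2, -1, 3, -2, -3, -1, -2
Mean of differences = -1.3333
Numerator Σ(Δz_t−Δz̄)(Δz_{t+1}−Δz̄) = -0.7778
Denominator Σ(Δz_t−Δz̄)² = 26.0000
r_1(Δz) = -0.7778 / 26.0000 = -0.030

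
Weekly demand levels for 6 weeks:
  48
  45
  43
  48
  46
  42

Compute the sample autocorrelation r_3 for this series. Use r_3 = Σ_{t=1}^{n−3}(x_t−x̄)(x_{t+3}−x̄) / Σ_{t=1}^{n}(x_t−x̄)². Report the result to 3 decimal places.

Mean x̄ = (48 + 45 + 43 + 48 + 46 + 42)/6 = 45.3333
Numerator Σ_{t=1}^{3}(x_t−x̄)(x_{t+3}−x̄) = 14.6667
Denominator Σ(x_t−x̄)² = 31.3333
r_3 = 14.6667 / 31.3333 = 0.468

0.468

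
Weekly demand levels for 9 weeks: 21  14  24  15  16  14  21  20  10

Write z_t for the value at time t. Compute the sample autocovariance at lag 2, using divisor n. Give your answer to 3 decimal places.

-1.023

Mean z̄ = (21 + 14 + 24 + 15 + 16 + 14 + 21 + 20 + 10)/9 = 17.2222
Σ_{t=1}^{7}(z_t−z̄)(z_{t+2}−z̄) = -9.2099
γ_2 = -9.2099 / 9 = -1.023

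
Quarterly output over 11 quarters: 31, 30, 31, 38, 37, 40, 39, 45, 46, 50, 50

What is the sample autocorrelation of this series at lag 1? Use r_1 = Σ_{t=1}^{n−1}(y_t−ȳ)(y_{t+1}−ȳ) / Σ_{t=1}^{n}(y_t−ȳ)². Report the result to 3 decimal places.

0.723

Mean ȳ = (31 + 30 + 31 + 38 + 37 + 40 + 39 + 45 + 46 + 50 + 50)/11 = 39.7273
Numerator Σ_{t=1}^{10}(y_t−ȳ)(y_{t+1}−ȳ) = 387.8347
Denominator Σ(y_t−ȳ)² = 536.1818
r_1 = 387.8347 / 536.1818 = 0.723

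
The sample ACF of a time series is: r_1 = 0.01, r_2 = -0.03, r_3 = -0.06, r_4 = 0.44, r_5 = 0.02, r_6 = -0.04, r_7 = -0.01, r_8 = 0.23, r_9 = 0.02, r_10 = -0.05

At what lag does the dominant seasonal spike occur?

The largest autocorrelation is r_4 = 0.44, with a weaker echo at lag 8 (0.23); the remaining lags stay at or below 0.02.
The dominant spike at lag 4 indicates a seasonal period of 4.

4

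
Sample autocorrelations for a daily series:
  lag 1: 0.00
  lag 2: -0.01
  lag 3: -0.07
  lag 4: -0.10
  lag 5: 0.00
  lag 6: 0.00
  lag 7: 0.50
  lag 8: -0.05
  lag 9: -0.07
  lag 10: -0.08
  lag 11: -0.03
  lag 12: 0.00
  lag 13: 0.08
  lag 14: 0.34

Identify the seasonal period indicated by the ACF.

7

The largest autocorrelation is r_7 = 0.50, with a weaker echo at lag 14 (0.34); the remaining lags stay at or below 0.08.
The dominant spike at lag 7 indicates a seasonal period of 7.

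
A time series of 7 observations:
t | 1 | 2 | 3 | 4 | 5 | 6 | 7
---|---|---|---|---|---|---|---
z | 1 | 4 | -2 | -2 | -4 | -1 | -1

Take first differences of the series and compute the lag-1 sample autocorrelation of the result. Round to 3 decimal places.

First differences Δz: 3, -6, 0, -2, 3, 0
Mean of differences = -0.3333
Numerator Σ(Δz_t−Δz̄)(Δz_{t+1}−Δz̄) = -25.7778
Denominator Σ(Δz_t−Δz̄)² = 57.3333
r_1(Δz) = -25.7778 / 57.3333 = -0.450

-0.450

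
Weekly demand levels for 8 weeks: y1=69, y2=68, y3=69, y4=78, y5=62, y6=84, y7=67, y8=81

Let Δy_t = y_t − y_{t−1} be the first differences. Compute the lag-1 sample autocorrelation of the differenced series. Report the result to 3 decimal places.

First differences Δy: -1, 1, 9, -16, 22, -17, 14
Mean of differences = 1.7143
Numerator Σ(Δy_t−Δȳ)(Δy_{t+1}−Δȳ) = -1101.2245
Denominator Σ(Δy_t−Δȳ)² = 1287.4286
r_1(Δy) = -1101.2245 / 1287.4286 = -0.855

-0.855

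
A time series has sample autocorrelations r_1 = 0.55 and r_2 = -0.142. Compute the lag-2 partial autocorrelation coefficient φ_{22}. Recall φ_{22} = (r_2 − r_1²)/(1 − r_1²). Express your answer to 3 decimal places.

φ_{22} = (r_2 − r_1²) / (1 − r_1²)
r_1² = (0.55)² = 0.3025
Numerator = -0.142 − 0.3025 = -0.4445; denominator = 1 − 0.3025 = 0.6975
φ_{22} = -0.4445 / 0.6975 = -0.637

-0.637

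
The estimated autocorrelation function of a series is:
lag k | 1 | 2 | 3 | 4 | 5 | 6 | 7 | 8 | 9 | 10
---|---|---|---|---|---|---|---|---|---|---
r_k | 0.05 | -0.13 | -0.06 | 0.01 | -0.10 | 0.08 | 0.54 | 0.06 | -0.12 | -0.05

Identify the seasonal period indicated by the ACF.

7

The largest autocorrelation is r_7 = 0.54; the remaining lags stay at or below 0.08.
The dominant spike at lag 7 indicates a seasonal period of 7.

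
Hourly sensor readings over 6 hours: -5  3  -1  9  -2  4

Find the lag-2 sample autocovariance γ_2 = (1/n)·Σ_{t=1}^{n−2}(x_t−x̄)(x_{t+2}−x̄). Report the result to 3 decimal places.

9.296

Mean x̄ = (-5 + 3 − 1 + 9 − 2 + 4)/6 = 1.3333
Deviations: -6.3333, 1.6667, -2.3333, 7.6667, -3.3333, 2.6667
Σ_{t=1}^{4}(x_t−x̄)(x_{t+2}−x̄) = 55.7778
γ_2 = 55.7778 / 6 = 9.296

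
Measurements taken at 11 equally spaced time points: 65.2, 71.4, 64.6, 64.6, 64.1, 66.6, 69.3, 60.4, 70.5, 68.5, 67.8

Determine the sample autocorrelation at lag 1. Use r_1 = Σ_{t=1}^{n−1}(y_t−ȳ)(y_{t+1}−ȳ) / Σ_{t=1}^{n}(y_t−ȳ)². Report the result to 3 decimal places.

Mean ȳ = (65.2 + 71.4 + 64.6 + 64.6 + 64.1 + 66.6 + 69.3 + 60.4 + 70.5 + 68.5 + 67.8)/11 = 66.6364
Numerator Σ_{t=1}^{10}(y_t−ȳ)(y_{t+1}−ȳ) = -38.5731
Denominator Σ(y_t−ȳ)² = 105.2255
r_1 = -38.5731 / 105.2255 = -0.367

-0.367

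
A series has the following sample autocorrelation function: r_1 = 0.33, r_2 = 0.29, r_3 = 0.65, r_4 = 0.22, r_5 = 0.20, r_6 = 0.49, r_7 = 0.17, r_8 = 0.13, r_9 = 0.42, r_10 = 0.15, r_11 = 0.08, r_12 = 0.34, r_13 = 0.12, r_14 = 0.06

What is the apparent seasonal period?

3

The largest autocorrelation is r_3 = 0.65, with weaker echoes at lags 6 (0.49), 9 (0.42) and 12 (0.34); the remaining lags stay at or below 0.33. The elevated value at lag 1 (0.33), dropping to 0.29 at lag 2, reflects decaying short-term dependence rather than seasonality.
The dominant spike at lag 3 indicates a seasonal period of 3.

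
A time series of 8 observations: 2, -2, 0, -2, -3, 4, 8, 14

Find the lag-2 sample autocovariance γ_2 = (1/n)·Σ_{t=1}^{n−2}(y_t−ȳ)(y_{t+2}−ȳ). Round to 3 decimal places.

2.105

Mean ȳ = (2 − 2 + 0 − 2 − 3 + 4 + 8 + 14)/8 = 2.6250
Deviations: -0.6250, -4.6250, -2.6250, -4.6250, -5.6250, 1.3750, 5.3750, 11.3750
Σ_{t=1}^{6}(y_t−ȳ)(y_{t+2}−ȳ) = 16.8438
γ_2 = 16.8438 / 8 = 2.105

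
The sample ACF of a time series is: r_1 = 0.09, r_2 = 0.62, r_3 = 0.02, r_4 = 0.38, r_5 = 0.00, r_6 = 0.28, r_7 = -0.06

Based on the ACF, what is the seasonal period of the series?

2

The largest autocorrelation is r_2 = 0.62, with weaker echoes at lags 4 (0.38) and 6 (0.28); the remaining lags stay at or below 0.09.
The dominant spike at lag 2 indicates a seasonal period of 2.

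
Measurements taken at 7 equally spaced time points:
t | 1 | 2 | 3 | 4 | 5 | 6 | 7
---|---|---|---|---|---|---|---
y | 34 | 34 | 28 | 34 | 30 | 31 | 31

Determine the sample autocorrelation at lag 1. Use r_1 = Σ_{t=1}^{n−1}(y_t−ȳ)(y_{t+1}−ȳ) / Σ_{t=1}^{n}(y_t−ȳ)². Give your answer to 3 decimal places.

Mean ȳ = (34 + 34 + 28 + 34 + 30 + 31 + 31)/7 = 31.7143
Σ(y_t−ȳ)(y_{t+1}−ȳ) = (5.2245) + (-8.4898) + (-8.4898) + (-3.9184) + (1.2245) + (0.5102) = -13.9388
Denominator Σ(y_t−ȳ)² = 33.4286
r_1 = -13.9388 / 33.4286 = -0.417

-0.417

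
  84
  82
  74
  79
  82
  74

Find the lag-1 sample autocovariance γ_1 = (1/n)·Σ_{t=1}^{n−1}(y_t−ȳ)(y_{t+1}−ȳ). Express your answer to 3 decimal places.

Mean ȳ = (84 + 82 + 74 + 79 + 82 + 74)/6 = 79.1667
Deviations: 4.8333, 2.8333, -5.1667, -0.1667, 2.8333, -5.1667
Σ_{t=1}^{5}(y_t−ȳ)(y_{t+1}−ȳ) = -15.1944
γ_1 = -15.1944 / 6 = -2.532

-2.532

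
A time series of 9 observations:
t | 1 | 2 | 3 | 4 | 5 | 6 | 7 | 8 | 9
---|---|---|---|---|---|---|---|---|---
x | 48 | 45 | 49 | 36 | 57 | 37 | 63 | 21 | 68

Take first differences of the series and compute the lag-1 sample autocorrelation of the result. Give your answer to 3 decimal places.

-0.761

First differences Δx: -3, 4, -13, 21, -20, 26, -42, 47
Mean of differences = 2.5000
Numerator Σ(Δx_t−Δx̄)(Δx_{t+1}−Δx̄) = -4289.2500
Denominator Σ(Δx_t−Δx̄)² = 5634.0000
r_1(Δx) = -4289.2500 / 5634.0000 = -0.761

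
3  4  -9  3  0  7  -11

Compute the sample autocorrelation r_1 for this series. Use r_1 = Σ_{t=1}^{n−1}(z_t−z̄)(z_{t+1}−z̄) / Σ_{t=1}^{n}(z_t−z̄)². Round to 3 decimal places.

-0.444

Mean z̄ = (3 + 4 − 9 + 3 + 0 + 7 − 11)/7 = -0.4286
Deviations from mean: 3.4286, 4.4286, -8.5714, 3.4286, 0.4286, 7.4286, -10.5714
Σ(z_t−z̄)(z_{t+1}−z̄) = (15.1837) + (-37.9592) + (-29.3878) + (1.4694) + (3.1837) + (-78.5306) = -126.0408
Denominator Σ(z_t−z̄)² = 283.7143
r_1 = -126.0408 / 283.7143 = -0.444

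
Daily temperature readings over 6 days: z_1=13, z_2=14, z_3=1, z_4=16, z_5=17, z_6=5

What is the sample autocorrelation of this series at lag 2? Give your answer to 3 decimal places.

Mean z̄ = (13 + 14 + 1 + 16 + 17 + 5)/6 = 11.0000
Deviations from mean: 2.0000, 3.0000, -10.0000, 5.0000, 6.0000, -6.0000
Σ(z_t−z̄)(z_{t+2}−z̄) = (-20.0000) + (15.0000) + (-60.0000) + (-30.0000) = -95.0000
Denominator Σ(z_t−z̄)² = 210.0000
r_2 = -95.0000 / 210.0000 = -0.452

-0.452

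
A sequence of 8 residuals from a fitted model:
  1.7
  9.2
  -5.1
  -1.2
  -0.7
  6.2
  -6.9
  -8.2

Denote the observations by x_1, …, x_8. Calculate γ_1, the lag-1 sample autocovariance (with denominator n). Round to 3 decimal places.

-1.789

Mean x̄ = (1.7 + 9.2 − 5.1 − 1.2 − 0.7 + 6.2 − 6.9 − 8.2)/8 = -0.6250
Deviations: 2.3250, 9.8250, -4.4750, -0.5750, -0.0750, 6.8250, -6.2750, -7.5750
Σ_{t=1}^{7}(x_t−x̄)(x_{t+1}−x̄) = -14.3131
γ_1 = -14.3131 / 8 = -1.789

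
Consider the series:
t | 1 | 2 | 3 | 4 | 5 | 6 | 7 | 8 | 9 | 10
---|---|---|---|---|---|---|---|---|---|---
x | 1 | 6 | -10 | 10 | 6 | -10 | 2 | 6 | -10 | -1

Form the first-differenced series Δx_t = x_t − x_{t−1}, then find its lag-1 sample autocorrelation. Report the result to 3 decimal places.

First differences Δx: 5, -16, 20, -4, -16, 12, 4, -16, 9
Mean of differences = -0.2222
Numerator Σ(Δx_t−Δx̄)(Δx_{t+1}−Δx̄) = -771.6049
Denominator Σ(Δx_t−Δx̄)² = 1449.5556
r_1(Δx) = -771.6049 / 1449.5556 = -0.532

-0.532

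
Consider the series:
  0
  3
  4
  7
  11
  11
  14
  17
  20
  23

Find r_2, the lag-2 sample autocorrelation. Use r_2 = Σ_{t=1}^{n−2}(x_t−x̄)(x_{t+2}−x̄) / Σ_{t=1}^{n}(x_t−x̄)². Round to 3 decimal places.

0.400

Mean x̄ = (0 + 3 + 4 + 7 + 11 + 11 + 14 + 17 + 20 + 23)/10 = 11.0000
Numerator Σ_{t=1}^{8}(x_t−x̄)(x_{t+2}−x̄) = 208.0000
Denominator Σ(x_t−x̄)² = 520.0000
r_2 = 208.0000 / 520.0000 = 0.400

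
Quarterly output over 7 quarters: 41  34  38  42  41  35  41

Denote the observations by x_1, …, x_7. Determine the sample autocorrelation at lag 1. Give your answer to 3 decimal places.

Mean x̄ = (41 + 34 + 38 + 42 + 41 + 35 + 41)/7 = 38.8571
Deviations from mean: 2.1429, -4.8571, -0.8571, 3.1429, 2.1429, -3.8571, 2.1429
Σ(x_t−x̄)(x_{t+1}−x̄) = (-10.4082) + (4.1633) + (-2.6939) + (6.7347) + (-8.2653) + (-8.2653) = -18.7347
Denominator Σ(x_t−x̄)² = 62.8571
r_1 = -18.7347 / 62.8571 = -0.298

-0.298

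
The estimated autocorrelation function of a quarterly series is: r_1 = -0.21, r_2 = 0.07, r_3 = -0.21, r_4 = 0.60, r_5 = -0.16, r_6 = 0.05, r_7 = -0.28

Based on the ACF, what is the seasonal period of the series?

4

The largest autocorrelation is r_4 = 0.60; the remaining lags stay at or below 0.07.
The dominant spike at lag 4 indicates a seasonal period of 4.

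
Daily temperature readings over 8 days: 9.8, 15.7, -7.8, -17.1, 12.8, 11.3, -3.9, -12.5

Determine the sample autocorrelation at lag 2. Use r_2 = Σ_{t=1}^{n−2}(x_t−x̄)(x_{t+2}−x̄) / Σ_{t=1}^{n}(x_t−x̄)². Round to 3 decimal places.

Mean x̄ = (9.8 + 15.7 − 7.8 − 17.1 + 12.8 + 11.3 − 3.9 − 12.5)/8 = 1.0375
Deviations from mean: 8.7625, 14.6625, -8.8375, -18.1375, 11.7625, 10.2625, -4.9375, -13.5375
Numerator Σ_{t=1}^{6}(x_t−x̄)(x_{t+2}−x̄) = -830.4728
Denominator Σ(x_t−x̄)² = 1150.1588
r_2 = -830.4728 / 1150.1588 = -0.722

-0.722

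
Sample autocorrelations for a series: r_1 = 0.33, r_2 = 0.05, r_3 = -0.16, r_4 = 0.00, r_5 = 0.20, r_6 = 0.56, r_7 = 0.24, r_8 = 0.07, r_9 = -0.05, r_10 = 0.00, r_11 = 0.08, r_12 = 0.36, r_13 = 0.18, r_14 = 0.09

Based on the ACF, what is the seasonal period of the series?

The largest autocorrelation is r_6 = 0.56, with a weaker echo at lag 12 (0.36); the remaining lags stay at or below 0.33. The elevated value at lag 1 (0.33), dropping to 0.05 at lag 2, reflects decaying short-term dependence rather than seasonality.
The dominant spike at lag 6 indicates a seasonal period of 6.

6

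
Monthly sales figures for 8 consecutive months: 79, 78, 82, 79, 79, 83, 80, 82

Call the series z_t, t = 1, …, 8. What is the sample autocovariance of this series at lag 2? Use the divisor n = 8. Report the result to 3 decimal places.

Mean z̄ = (79 + 78 + 82 + 79 + 79 + 83 + 80 + 82)/8 = 80.2500
Deviations: -1.2500, -2.2500, 1.7500, -1.2500, -1.2500, 2.7500, -0.2500, 1.7500
Σ_{t=1}^{6}(z_t−z̄)(z_{t+2}−z̄) = 0.1250
γ_2 = 0.1250 / 8 = 0.016

0.016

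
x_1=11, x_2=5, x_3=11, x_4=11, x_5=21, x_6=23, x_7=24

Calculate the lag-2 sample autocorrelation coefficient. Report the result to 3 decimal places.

0.165

Mean x̄ = (11 + 5 + 11 + 11 + 21 + 23 + 24)/7 = 15.1429
Deviations from mean: -4.1429, -10.1429, -4.1429, -4.1429, 5.8571, 7.8571, 8.8571
Numerator Σ_{t=1}^{5}(x_t−x̄)(x_{t+2}−x̄) = 54.2449
Denominator Σ(x_t−x̄)² = 328.8571
r_2 = 54.2449 / 328.8571 = 0.165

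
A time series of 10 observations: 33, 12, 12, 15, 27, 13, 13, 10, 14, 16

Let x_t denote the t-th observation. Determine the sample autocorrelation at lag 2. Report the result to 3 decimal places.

Mean x̄ = (33 + 12 + 12 + 15 + 27 + 13 + 13 + 10 + 14 + 16)/10 = 16.5000
Numerator Σ_{t=1}^{8}(x_t−x̄)(x_{t+2}−x̄) = -111.5000
Denominator Σ(x_t−x̄)² = 498.5000
r_2 = -111.5000 / 498.5000 = -0.224

-0.224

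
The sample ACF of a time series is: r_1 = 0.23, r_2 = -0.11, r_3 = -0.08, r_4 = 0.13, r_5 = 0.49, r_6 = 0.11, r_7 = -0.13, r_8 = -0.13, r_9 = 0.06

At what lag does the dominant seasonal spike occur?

5

The largest autocorrelation is r_5 = 0.49; the remaining lags stay at or below 0.23.
The dominant spike at lag 5 indicates a seasonal period of 5.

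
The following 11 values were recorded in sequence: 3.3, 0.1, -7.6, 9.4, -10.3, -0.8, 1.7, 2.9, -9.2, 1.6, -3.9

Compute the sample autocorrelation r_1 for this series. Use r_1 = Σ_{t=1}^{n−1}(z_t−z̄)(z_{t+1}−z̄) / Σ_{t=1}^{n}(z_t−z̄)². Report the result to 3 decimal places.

-0.607

Mean z̄ = (3.3 + 0.1 − 7.6 + 9.4 − 10.3 − 0.8 + 1.7 + 2.9 − 9.2 + 1.6 − 3.9)/11 = -1.1636
Numerator Σ_{t=1}^{10}(z_t−z̄)(z_{t+1}−z̄) = -220.0704
Denominator Σ(z_t−z̄)² = 362.5655
r_1 = -220.0704 / 362.5655 = -0.607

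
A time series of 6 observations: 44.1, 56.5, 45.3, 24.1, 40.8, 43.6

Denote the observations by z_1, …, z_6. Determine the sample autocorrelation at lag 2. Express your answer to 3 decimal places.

-0.509

Mean z̄ = (44.1 + 56.5 + 45.3 + 24.1 + 40.8 + 43.6)/6 = 42.4000
Σ(z_t−z̄)(z_{t+2}−z̄) = (4.9300) + (-258.0300) + (-4.6400) + (-21.9600) = -279.7000
Denominator Σ(z_t−z̄)² = 549.0000
r_2 = -279.7000 / 549.0000 = -0.509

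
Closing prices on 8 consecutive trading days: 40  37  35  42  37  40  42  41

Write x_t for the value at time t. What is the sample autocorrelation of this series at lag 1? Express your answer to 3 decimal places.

-0.101

Mean x̄ = (40 + 37 + 35 + 42 + 37 + 40 + 42 + 41)/8 = 39.2500
Deviations from mean: 0.7500, -2.2500, -4.2500, 2.7500, -2.2500, 0.7500, 2.7500, 1.7500
Numerator Σ_{t=1}^{7}(x_t−x̄)(x_{t+1}−x̄) = -4.8125
Denominator Σ(x_t−x̄)² = 47.5000
r_1 = -4.8125 / 47.5000 = -0.101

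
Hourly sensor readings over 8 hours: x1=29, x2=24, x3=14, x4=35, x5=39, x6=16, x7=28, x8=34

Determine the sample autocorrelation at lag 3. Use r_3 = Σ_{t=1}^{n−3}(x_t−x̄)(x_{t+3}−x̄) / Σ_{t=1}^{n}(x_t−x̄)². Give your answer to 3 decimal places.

Mean x̄ = (29 + 24 + 14 + 35 + 39 + 16 + 28 + 34)/8 = 27.3750
Deviations from mean: 1.6250, -3.3750, -13.3750, 7.6250, 11.6250, -11.3750, 0.6250, 6.6250
Σ(x_t−x̄)(x_{t+3}−x̄) = (12.3906) + (-39.2344) + (152.1406) + (4.7656) + (77.0156) = 207.0781
Denominator Σ(x_t−x̄)² = 559.8750
r_3 = 207.0781 / 559.8750 = 0.370

0.370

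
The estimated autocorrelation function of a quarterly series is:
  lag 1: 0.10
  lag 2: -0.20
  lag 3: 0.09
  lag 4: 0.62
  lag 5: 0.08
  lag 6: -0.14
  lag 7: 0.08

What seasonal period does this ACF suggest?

4

The largest autocorrelation is r_4 = 0.62; the remaining lags stay at or below 0.10.
The dominant spike at lag 4 indicates a seasonal period of 4.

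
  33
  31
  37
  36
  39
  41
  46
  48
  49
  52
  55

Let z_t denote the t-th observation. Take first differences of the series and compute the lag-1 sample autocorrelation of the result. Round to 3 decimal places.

First differences Δz: -2, 6, -1, 3, 2, 5, 2, 1, 3, 3
Mean of differences = 2.2000
Numerator Σ(Δz_t−Δz̄)(Δz_{t+1}−Δz̄) = -32.0400
Denominator Σ(Δz_t−Δz̄)² = 53.6000
r_1(Δz) = -32.0400 / 53.6000 = -0.598

-0.598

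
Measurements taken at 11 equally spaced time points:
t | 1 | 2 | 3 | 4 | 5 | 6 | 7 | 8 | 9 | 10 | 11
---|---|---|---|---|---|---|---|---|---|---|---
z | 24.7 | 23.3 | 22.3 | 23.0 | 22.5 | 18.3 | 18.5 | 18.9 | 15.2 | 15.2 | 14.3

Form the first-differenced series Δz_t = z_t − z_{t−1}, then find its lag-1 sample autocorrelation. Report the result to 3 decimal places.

-0.369

First differences Δz: -1.4, -1.0, 0.7, -0.5, -4.2, 0.2, 0.4, -3.7, 0.0, -0.9
Mean of differences = -1.0400
Numerator Σ(Δz_t−Δz̄)(Δz_{t+1}−Δz̄) = -9.2956
Denominator Σ(Δz_t−Δz̄)² = 25.2240
r_1(Δz) = -9.2956 / 25.2240 = -0.369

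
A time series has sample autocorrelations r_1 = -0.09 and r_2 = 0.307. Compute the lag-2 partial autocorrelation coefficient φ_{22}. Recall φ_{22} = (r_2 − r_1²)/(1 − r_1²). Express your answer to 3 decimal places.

φ_{22} = (r_2 − r_1²) / (1 − r_1²)
r_1² = (-0.09)² = 0.0081
Numerator = 0.307 − 0.0081 = 0.2989; denominator = 1 − 0.0081 = 0.9919
φ_{22} = 0.2989 / 0.9919 = 0.301

0.301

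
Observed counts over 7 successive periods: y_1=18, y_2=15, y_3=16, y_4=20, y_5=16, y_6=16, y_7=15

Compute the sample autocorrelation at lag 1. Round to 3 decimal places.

-0.205

Mean ȳ = (18 + 15 + 16 + 20 + 16 + 16 + 15)/7 = 16.5714
Σ(y_t−ȳ)(y_{t+1}−ȳ) = (-2.2449) + (0.8980) + (-1.9592) + (-1.9592) + (0.3265) + (0.8980) = -4.0408
Denominator Σ(y_t−ȳ)² = 19.7143
r_1 = -4.0408 / 19.7143 = -0.205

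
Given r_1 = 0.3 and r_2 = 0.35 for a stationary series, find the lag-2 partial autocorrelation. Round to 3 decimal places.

0.286

φ_{22} = (r_2 − r_1²) / (1 − r_1²)
r_1² = (0.3)² = 0.09
Numerator = 0.35 − 0.0900 = 0.2600; denominator = 1 − 0.0900 = 0.9100
φ_{22} = 0.2600 / 0.9100 = 0.286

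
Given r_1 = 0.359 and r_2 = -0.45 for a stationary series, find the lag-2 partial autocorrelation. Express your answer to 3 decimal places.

φ_{22} = (r_2 − r_1²) / (1 − r_1²)
r_1² = (0.359)² = 0.128881
Numerator = -0.45 − 0.1289 = -0.5789; denominator = 1 − 0.1289 = 0.8711
φ_{22} = -0.5789 / 0.8711 = -0.665

-0.665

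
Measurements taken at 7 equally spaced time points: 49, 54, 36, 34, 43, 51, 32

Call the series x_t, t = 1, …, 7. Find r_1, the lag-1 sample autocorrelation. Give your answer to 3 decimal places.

Mean x̄ = (49 + 54 + 36 + 34 + 43 + 51 + 32)/7 = 42.7143
Σ(x_t−x̄)(x_{t+1}−x̄) = (70.9388) + (-75.7755) + (58.5102) + (-2.4898) + (2.3673) + (-88.7755) = -35.2245
Denominator Σ(x_t−x̄)² = 471.4286
r_1 = -35.2245 / 471.4286 = -0.075

-0.075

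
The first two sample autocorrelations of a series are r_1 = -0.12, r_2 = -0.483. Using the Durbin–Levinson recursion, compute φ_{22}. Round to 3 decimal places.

-0.505

φ_{22} = (r_2 − r_1²) / (1 − r_1²)
r_1² = (-0.12)² = 0.0144
Numerator = -0.483 − 0.0144 = -0.4974; denominator = 1 − 0.0144 = 0.9856
φ_{22} = -0.4974 / 0.9856 = -0.505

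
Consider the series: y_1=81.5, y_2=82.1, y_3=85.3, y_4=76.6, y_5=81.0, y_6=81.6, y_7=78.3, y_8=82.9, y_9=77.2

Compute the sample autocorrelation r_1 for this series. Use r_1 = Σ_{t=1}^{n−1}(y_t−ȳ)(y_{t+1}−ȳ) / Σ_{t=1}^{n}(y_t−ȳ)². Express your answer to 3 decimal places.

-0.427

Mean ȳ = (81.5 + 82.1 + 85.3 + 76.6 + 81.0 + 81.6 + 78.3 + 82.9 + 77.2)/9 = 80.7222
Numerator Σ_{t=1}^{8}(y_t−ȳ)(y_{t+1}−ȳ) = -27.4649
Denominator Σ(y_t−ȳ)² = 64.3156
r_1 = -27.4649 / 64.3156 = -0.427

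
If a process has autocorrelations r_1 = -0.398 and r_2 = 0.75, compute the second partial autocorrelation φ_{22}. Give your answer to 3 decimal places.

φ_{22} = (r_2 − r_1²) / (1 − r_1²)
r_1² = (-0.398)² = 0.158404
Numerator = 0.75 − 0.1584 = 0.5916; denominator = 1 − 0.1584 = 0.8416
φ_{22} = 0.5916 / 0.8416 = 0.703

0.703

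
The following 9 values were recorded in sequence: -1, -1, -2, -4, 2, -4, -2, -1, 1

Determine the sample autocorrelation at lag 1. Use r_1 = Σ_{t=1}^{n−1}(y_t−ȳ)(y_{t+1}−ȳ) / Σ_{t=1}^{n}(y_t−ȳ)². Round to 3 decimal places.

Mean ȳ = (-1 − 1 − 2 − 4 + 2 − 4 − 2 − 1 + 1)/9 = -1.3333
Numerator Σ_{t=1}^{8}(y_t−ȳ)(y_{t+1}−ȳ) = -13.7778
Denominator Σ(y_t−ȳ)² = 32.0000
r_1 = -13.7778 / 32.0000 = -0.431

-0.431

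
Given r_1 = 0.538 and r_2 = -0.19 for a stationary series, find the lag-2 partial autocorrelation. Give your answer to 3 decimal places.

-0.675

φ_{22} = (r_2 − r_1²) / (1 − r_1²)
r_1² = (0.538)² = 0.289444
Numerator = -0.19 − 0.2894 = -0.4794; denominator = 1 − 0.2894 = 0.7106
φ_{22} = -0.4794 / 0.7106 = -0.675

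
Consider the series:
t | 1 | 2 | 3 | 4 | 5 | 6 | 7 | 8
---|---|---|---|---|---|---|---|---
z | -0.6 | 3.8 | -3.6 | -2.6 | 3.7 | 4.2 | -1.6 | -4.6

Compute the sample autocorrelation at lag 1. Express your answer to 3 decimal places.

0.006

Mean z̄ = (-0.6 + 3.8 − 3.6 − 2.6 + 3.7 + 4.2 − 1.6 − 4.6)/8 = -0.1625
Deviations from mean: -0.4375, 3.9625, -3.4375, -2.4375, 3.8625, 4.3625, -1.4375, -4.4375
Σ(z_t−z̄)(z_{t+1}−z̄) = (-1.7336) + (-13.6211) + (8.3789) + (-9.4148) + (16.8502) + (-6.2711) + (6.3789) = 0.5673
Denominator Σ(z_t−z̄)² = 89.3588
r_1 = 0.5673 / 89.3588 = 0.006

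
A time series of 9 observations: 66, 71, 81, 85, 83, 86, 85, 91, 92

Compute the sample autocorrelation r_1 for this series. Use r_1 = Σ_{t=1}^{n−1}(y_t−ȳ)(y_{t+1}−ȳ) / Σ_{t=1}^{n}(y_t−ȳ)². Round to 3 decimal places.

Mean ȳ = (66 + 71 + 81 + 85 + 83 + 86 + 85 + 91 + 92)/9 = 82.2222
Numerator Σ_{t=1}^{8}(y_t−ȳ)(y_{t+1}−ȳ) = 318.1728
Denominator Σ(y_t−ȳ)² = 593.5556
r_1 = 318.1728 / 593.5556 = 0.536

0.536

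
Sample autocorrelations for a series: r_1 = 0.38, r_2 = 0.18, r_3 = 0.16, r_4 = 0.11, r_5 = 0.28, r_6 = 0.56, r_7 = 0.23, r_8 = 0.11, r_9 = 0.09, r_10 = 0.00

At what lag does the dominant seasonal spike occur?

6

The largest autocorrelation is r_6 = 0.56; the remaining lags stay at or below 0.38. The elevated value at lag 1 (0.38), dropping to 0.18 at lag 2, reflects decaying short-term dependence rather than seasonality.
The dominant spike at lag 6 indicates a seasonal period of 6.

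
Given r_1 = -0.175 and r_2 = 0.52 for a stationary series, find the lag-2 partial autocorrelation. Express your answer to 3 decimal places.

φ_{22} = (r_2 − r_1²) / (1 − r_1²)
r_1² = (-0.175)² = 0.030625
Numerator = 0.52 − 0.0306 = 0.4894; denominator = 1 − 0.0306 = 0.9694
φ_{22} = 0.4894 / 0.9694 = 0.505

0.505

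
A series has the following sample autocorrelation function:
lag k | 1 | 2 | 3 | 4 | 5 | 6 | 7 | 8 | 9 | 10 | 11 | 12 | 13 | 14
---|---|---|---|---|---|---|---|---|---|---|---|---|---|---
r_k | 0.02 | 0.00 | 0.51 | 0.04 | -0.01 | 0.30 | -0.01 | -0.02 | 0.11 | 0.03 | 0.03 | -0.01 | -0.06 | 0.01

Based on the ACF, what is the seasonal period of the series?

3

The largest autocorrelation is r_3 = 0.51, with a weaker echo at lag 6 (0.30); the remaining lags stay at or below 0.11.
The dominant spike at lag 3 indicates a seasonal period of 3.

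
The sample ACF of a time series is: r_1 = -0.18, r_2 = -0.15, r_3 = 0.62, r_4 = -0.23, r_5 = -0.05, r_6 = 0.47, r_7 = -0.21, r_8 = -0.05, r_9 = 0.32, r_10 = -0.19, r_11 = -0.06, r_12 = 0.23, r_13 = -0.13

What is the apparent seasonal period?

3

The largest autocorrelation is r_3 = 0.62, with weaker echoes at lags 6 (0.47), 9 (0.32) and 12 (0.23); the remaining lags stay at or below -0.05.
The dominant spike at lag 3 indicates a seasonal period of 3.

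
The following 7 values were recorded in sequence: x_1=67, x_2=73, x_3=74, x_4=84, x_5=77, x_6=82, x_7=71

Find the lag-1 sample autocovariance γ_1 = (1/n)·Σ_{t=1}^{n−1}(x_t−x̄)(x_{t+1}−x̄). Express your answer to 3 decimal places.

0.913

Mean x̄ = (67 + 73 + 74 + 84 + 77 + 82 + 71)/7 = 75.4286
Deviations: -8.4286, -2.4286, -1.4286, 8.5714, 1.5714, 6.5714, -4.4286
Σ_{t=1}^{6}(x_t−x̄)(x_{t+1}−x̄) = 6.3878
γ_1 = 6.3878 / 7 = 0.913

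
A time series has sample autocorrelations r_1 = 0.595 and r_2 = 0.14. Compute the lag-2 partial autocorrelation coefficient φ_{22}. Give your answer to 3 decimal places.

-0.331

φ_{22} = (r_2 − r_1²) / (1 − r_1²)
r_1² = (0.595)² = 0.354025
Numerator = 0.14 − 0.3540 = -0.2140; denominator = 1 − 0.3540 = 0.6460
φ_{22} = -0.2140 / 0.6460 = -0.331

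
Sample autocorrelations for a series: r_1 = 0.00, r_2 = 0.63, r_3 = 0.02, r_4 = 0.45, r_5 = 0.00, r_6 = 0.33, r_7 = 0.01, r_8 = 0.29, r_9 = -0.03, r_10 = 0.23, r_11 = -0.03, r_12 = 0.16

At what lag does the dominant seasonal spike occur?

The largest autocorrelation is r_2 = 0.63, with weaker echoes at lags 4 (0.45), 6 (0.33), 8 (0.29), 10 (0.23) and 12 (0.16); the remaining lags stay at or below 0.02.
The dominant spike at lag 2 indicates a seasonal period of 2.

2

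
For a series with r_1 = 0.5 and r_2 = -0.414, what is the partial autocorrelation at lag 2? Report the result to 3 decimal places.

-0.885

φ_{22} = (r_2 − r_1²) / (1 − r_1²)
r_1² = (0.5)² = 0.25
Numerator = -0.414 − 0.2500 = -0.6640; denominator = 1 − 0.2500 = 0.7500
φ_{22} = -0.6640 / 0.7500 = -0.885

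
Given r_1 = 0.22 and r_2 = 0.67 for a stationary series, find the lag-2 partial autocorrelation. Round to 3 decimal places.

φ_{22} = (r_2 − r_1²) / (1 − r_1²)
r_1² = (0.22)² = 0.0484
Numerator = 0.67 − 0.0484 = 0.6216; denominator = 1 − 0.0484 = 0.9516
φ_{22} = 0.6216 / 0.9516 = 0.653

0.653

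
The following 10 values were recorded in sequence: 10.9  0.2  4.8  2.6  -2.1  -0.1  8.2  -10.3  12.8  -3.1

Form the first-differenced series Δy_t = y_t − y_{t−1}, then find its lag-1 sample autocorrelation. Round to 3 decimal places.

First differences Δy: -10.7, 4.6, -2.2, -4.7, 2.0, 8.3, -18.5, 23.1, -15.9
Mean of differences = -1.5556
Numerator Σ(Δy_t−Δȳ)(Δy_{t+1}−Δȳ) = -972.8098
Denominator Σ(Δy_t−Δȳ)² = 1342.3622
r_1(Δy) = -972.8098 / 1342.3622 = -0.725

-0.725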